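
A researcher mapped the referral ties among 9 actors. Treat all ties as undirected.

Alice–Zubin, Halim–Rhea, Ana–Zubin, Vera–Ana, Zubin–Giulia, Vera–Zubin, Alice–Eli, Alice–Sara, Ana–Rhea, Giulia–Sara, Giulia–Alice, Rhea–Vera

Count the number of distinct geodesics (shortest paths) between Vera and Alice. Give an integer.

1

The shortest distance is 2, and the only length-2 path is Vera–Zubin–Alice. So there is exactly 1 shortest path.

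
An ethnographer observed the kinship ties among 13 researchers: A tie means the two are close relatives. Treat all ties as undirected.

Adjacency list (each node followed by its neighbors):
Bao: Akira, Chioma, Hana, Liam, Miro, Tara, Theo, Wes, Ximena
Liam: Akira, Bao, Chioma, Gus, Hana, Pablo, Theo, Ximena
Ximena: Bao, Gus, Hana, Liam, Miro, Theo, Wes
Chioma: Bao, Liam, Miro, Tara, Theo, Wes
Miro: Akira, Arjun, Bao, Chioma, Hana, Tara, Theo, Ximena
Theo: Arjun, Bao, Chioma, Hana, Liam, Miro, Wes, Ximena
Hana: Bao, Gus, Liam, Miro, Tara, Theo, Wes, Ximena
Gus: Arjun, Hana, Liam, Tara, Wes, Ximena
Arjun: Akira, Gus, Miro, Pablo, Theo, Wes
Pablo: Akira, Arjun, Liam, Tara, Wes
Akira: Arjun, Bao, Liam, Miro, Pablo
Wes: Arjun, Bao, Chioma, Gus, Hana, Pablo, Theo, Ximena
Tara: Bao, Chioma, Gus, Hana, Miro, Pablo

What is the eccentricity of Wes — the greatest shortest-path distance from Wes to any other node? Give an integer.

2

Distances from Wes: Akira:2, Arjun:1, Bao:1, Chioma:1, Gus:1, Hana:1, Liam:2, Miro:2, Pablo:1, Tara:2, Theo:1, Ximena:1.
The largest is 2 (to Tara, Miro, Liam, and Akira), so the eccentricity of Wes is 2.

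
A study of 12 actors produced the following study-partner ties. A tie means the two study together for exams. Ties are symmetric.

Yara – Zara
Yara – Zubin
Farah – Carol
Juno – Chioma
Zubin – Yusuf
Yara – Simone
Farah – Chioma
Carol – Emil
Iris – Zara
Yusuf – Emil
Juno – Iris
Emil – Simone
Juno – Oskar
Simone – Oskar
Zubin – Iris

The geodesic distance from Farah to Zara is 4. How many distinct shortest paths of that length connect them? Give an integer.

1

The shortest distance is 4, and the only length-4 path is Farah–Chioma–Juno–Iris–Zara. So there is exactly 1 shortest path.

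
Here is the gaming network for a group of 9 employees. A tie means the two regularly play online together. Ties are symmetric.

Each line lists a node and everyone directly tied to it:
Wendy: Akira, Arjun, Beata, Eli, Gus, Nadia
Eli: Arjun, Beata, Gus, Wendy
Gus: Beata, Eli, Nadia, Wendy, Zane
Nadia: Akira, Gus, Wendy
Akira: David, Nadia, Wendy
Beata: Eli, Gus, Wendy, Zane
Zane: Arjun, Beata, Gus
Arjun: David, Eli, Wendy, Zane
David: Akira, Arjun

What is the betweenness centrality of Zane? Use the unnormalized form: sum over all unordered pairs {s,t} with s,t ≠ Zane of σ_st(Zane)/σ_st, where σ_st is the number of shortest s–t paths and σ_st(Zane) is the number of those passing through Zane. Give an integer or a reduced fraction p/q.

67/60

Pairs whose geodesics pass through Zane — Beata–Arjun: 1/3; Beata–David: 1/4; Gus–Arjun: 1/3; Gus–David: 1/5.
All other pairs contribute 0.
Summing the contributions gives betweenness(Zane) = 67/60.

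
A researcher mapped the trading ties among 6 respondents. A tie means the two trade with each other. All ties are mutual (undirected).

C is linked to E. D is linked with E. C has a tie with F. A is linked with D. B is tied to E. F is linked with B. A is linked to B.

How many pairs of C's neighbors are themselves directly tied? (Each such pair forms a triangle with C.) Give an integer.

0

C's neighbors are E and F, but none of them are tied to each other, so no triangle contains C.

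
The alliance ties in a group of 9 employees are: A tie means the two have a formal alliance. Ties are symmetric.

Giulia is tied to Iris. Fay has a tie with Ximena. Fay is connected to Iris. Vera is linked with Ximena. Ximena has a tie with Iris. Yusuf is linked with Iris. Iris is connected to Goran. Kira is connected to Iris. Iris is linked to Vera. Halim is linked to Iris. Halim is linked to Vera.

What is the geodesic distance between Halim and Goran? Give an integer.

2

One shortest route is Halim – Iris – Goran, which uses 2 edges, and Halim and Goran are not directly tied, so nothing shorter exists. So d(Halim,Goran) = 2.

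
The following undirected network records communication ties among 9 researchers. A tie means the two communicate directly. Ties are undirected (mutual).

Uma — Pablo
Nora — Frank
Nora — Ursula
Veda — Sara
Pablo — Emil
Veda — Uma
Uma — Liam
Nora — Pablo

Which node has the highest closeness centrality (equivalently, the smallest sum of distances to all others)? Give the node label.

Pablo

Farness (sum of distances to all others) for each node — Emil:21, Frank:24, Liam:22, Nora:17, Pablo:14, Sara:27, Uma:15, Ursula:24, Veda:20.
The smallest farness is 14, for Pablo, so Pablo has the highest closeness.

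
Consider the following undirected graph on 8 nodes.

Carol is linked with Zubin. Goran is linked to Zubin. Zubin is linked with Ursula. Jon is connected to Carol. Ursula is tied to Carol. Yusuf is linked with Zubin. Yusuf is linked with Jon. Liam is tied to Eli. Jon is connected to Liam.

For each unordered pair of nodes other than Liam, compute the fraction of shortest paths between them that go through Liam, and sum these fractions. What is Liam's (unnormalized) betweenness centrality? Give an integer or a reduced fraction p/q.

Pairs whose geodesics pass through Liam — Carol–Eli: 1; Yusuf–Eli: 1; Eli–Goran: 2/2; Eli–Jon: 1; Eli–Ursula: 1; Eli–Zubin: 2/2.
All other pairs contribute 0.
Summing the contributions gives betweenness(Liam) = 6.

6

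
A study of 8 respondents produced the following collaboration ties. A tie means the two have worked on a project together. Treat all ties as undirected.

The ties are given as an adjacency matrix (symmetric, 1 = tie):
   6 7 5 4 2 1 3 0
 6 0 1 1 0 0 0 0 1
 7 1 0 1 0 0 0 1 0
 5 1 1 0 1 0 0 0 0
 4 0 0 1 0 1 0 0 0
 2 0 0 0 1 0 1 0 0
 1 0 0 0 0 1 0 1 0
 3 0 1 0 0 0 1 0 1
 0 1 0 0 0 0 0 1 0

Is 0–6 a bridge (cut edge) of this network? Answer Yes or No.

No

Even without that edge, 0 still reaches 6 via 0 – 3 – 7 – 6, so the network stays connected. Not a bridge.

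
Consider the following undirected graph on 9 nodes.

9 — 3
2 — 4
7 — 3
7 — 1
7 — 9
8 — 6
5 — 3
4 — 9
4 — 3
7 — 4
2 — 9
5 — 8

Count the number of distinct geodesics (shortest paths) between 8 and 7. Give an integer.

The shortest distance is 3, and the only length-3 path is 8–5–3–7. So there is exactly 1 shortest path.

1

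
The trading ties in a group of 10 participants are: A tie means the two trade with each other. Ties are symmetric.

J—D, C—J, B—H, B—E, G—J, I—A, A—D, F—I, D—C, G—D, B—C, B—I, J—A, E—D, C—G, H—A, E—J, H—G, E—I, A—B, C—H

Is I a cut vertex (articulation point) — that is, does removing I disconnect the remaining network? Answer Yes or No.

Removing I leaves {A, B, C, D, E, G, H, and J} with no path to {F}, so the network splits into 2 components. I is a cut vertex.

Yes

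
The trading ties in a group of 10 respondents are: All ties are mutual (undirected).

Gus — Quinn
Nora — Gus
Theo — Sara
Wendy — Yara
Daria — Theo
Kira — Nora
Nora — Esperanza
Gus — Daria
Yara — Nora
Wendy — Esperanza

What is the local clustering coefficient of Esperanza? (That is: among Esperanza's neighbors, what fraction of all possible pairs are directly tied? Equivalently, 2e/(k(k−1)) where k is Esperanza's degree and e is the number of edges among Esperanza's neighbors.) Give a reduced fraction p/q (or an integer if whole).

Esperanza's neighbors: Nora and Wendy (k = 2).
Possible neighbor pairs: C(2,2) = 1. Edges among them: none → e = 0.
Clustering(Esperanza) = 0/1.

0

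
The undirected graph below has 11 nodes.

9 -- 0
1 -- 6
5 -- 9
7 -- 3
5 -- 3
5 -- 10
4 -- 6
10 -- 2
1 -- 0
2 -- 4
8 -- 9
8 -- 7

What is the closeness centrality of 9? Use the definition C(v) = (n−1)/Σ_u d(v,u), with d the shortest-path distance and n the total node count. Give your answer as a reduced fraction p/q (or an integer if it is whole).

10/21

Distances from 9: 0:1, 1:2, 2:3, 3:2, 4:4, 5:1, 6:3, 7:2, 8:1, 10:2. Sum = 21.
n = 11, so closeness = 10/21.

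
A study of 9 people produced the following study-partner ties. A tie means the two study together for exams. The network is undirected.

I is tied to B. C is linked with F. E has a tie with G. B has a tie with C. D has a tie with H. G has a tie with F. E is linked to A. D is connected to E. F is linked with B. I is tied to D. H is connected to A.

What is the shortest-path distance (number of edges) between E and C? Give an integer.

3

One shortest route is E – G – F – C, which uses 3 edges, and at distance 2 from E we only reach {F, H, I}, which does not include C. So d(E,C) = 3.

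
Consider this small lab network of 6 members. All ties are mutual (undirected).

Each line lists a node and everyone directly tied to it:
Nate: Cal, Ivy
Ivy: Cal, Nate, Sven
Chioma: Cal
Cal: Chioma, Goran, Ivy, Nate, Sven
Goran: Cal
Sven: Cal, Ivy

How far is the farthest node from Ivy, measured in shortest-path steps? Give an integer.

2

Distances from Ivy: Cal:1, Chioma:2, Goran:2, Nate:1, Sven:1.
The largest is 2 (to Chioma and Goran), so the eccentricity of Ivy is 2.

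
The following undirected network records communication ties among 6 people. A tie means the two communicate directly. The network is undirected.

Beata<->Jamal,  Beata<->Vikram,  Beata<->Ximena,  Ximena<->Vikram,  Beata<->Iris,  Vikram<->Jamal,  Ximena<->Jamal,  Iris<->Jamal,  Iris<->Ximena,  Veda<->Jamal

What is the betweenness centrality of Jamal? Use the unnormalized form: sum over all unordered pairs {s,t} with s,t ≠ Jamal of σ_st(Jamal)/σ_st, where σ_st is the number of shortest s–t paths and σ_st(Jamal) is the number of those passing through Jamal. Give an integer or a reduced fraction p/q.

13/3

Pairs whose geodesics pass through Jamal — Iris–Veda: 1; Iris–Vikram: 1/3; Ximena–Veda: 1; Veda–Beata: 1; Veda–Vikram: 1.
All other pairs contribute 0.
Summing the contributions gives betweenness(Jamal) = 13/3.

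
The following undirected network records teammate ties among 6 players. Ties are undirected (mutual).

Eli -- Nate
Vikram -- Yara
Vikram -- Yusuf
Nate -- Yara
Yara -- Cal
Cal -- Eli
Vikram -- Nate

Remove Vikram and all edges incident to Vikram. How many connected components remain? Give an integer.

2

Without Vikram, the remaining ties split the others into: {Cal, Eli, Nate, Yara}; {Yusuf}.
That's 2 separate components.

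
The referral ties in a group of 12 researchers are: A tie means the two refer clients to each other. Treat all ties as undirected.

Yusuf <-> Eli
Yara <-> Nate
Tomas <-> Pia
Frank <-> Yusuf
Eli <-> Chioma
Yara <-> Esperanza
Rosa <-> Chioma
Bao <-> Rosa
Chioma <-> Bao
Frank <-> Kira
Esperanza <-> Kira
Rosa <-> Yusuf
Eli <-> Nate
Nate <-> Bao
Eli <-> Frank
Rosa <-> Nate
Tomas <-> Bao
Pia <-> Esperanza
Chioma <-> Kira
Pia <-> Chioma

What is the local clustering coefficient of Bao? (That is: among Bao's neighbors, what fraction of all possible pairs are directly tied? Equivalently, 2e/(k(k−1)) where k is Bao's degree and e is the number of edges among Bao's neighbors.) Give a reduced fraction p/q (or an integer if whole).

Bao's neighbors: Chioma, Nate, Rosa, and Tomas (k = 4).
Possible neighbor pairs: C(4,2) = 6. Edges among them: Chioma–Rosa, Nate–Rosa → e = 2.
Clustering(Bao) = 2/6 = 1/3.

1/3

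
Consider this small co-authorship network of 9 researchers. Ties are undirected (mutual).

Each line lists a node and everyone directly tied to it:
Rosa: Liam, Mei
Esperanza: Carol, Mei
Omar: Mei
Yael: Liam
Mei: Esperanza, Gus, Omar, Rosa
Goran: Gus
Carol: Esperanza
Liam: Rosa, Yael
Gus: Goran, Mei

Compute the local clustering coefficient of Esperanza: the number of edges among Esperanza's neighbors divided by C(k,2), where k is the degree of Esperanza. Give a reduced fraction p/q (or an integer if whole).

0

Esperanza's neighbors: Carol and Mei (k = 2).
Possible neighbor pairs: C(2,2) = 1. Edges among them: none → e = 0.
Clustering(Esperanza) = 0/1.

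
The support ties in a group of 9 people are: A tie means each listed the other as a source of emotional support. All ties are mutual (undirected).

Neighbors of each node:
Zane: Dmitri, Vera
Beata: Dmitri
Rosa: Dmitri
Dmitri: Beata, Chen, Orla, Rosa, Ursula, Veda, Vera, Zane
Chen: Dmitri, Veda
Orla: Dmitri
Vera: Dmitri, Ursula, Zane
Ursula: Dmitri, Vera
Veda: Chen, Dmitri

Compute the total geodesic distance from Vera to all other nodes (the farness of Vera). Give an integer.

Distances from Vera: Beata:2, Chen:2, Dmitri:1, Orla:2, Rosa:2, Ursula:1, Veda:2, Zane:1.
Sum = 2 + 2 + 1 + 2 + 2 + 1 + 2 + 1 = 13.

13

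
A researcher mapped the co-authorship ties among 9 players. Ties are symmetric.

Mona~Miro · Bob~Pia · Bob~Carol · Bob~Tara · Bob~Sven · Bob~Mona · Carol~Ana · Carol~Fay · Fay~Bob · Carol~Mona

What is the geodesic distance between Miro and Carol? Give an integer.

One shortest route is Miro – Mona – Carol, which uses 2 edges, and Miro and Carol are not directly tied, so nothing shorter exists. So d(Miro,Carol) = 2.

2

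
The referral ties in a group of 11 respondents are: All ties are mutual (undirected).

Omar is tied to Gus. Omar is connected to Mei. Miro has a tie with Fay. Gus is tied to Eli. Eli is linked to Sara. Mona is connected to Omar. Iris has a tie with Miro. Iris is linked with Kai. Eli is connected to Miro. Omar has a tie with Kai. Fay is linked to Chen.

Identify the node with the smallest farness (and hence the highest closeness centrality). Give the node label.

Farness (sum of distances to all others) for each node — Chen:38, Eli:21, Fay:29, Gus:22, Iris:23, Kai:24, Mei:32, Miro:22, Mona:32, Omar:23, Sara:30.
The smallest farness is 21, for Eli, so Eli has the highest closeness.

Eli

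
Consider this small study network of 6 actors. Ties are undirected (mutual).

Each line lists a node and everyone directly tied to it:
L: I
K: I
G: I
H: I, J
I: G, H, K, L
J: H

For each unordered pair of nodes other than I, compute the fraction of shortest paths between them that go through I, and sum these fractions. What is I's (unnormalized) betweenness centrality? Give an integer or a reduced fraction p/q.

Pairs whose geodesics pass through I — H–L: 1; H–G: 1; H–K: 1; J–L: 1; J–G: 1; J–K: 1; L–G: 1; L–K: 1; G–K: 1.
All other pairs contribute 0.
Summing the contributions gives betweenness(I) = 9.

9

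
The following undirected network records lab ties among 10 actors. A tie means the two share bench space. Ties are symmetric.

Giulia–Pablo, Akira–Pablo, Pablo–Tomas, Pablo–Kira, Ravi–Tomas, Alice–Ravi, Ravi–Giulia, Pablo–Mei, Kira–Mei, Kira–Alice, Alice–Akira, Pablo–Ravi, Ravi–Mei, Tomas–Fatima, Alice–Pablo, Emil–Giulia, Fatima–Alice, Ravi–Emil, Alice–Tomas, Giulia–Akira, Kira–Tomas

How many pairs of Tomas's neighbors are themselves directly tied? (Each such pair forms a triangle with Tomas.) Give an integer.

Tomas's neighbors: Alice, Fatima, Kira, Pablo, and Ravi.
Neighbor pairs that are themselves tied: Tomas–Alice–Fatima; Tomas–Alice–Kira; Tomas–Alice–Pablo; Tomas–Alice–Ravi; Tomas–Kira–Pablo; Tomas–Pablo–Ravi. Each forms one triangle with Tomas, for 6 in total.

6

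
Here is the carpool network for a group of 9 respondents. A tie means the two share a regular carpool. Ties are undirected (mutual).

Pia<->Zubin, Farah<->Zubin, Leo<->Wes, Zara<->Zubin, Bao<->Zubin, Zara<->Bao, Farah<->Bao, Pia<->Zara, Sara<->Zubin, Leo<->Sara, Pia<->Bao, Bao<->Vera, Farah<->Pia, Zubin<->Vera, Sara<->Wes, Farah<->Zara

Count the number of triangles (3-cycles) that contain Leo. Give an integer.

1

Leo's neighbors: Sara and Wes.
Neighbor pairs that are themselves tied: Leo–Sara–Wes. Each forms one triangle with Leo, for 1 in total.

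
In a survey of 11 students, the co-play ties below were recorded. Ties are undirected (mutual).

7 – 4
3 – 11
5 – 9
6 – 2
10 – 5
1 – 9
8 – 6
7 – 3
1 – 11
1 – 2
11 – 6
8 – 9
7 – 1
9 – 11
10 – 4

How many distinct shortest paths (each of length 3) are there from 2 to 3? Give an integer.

3

The shortest distance is 3. The length-3 paths are: 2–6–11–3; 2–1–11–3; 2–1–7–3.
That gives 3 distinct shortest paths.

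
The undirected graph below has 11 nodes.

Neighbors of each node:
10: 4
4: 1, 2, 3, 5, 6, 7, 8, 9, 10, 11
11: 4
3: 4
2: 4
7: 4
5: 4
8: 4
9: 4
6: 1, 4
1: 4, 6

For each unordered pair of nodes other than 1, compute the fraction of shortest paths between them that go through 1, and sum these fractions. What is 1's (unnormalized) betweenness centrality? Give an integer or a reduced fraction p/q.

0

No shortest path between any pair of other nodes passes through 1.
Summing the contributions gives betweenness(1) = 0.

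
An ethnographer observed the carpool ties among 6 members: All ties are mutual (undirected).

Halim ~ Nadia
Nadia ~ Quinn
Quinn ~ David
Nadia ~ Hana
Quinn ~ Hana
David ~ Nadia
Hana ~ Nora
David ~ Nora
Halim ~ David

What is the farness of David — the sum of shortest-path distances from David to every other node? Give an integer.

6

Distances from David: Halim:1, Hana:2, Nadia:1, Nora:1, Quinn:1.
Sum = 1 + 2 + 1 + 1 + 1 = 6.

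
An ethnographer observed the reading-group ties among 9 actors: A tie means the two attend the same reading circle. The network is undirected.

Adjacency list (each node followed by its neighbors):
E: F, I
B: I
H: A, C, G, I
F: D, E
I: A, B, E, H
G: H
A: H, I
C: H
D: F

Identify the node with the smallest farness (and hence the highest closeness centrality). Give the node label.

Farness (sum of distances to all others) for each node — A:17, B:20, C:22, D:28, E:16, F:21, G:22, H:15, I:13.
The smallest farness is 13, for I, so I has the highest closeness.

I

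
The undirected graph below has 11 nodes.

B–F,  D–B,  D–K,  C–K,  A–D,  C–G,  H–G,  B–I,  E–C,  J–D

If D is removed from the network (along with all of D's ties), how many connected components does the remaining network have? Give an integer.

Without D, the remaining ties split the others into: {J}; {C, E, G, H, K}; {B, F, I}; {A}.
That's 4 separate components.

4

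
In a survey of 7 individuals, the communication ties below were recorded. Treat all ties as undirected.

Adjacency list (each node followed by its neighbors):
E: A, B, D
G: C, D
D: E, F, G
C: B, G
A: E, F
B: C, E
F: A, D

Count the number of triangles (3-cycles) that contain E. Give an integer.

0

E's neighbors are A, B, and D, but none of them are tied to each other, so no triangle contains E.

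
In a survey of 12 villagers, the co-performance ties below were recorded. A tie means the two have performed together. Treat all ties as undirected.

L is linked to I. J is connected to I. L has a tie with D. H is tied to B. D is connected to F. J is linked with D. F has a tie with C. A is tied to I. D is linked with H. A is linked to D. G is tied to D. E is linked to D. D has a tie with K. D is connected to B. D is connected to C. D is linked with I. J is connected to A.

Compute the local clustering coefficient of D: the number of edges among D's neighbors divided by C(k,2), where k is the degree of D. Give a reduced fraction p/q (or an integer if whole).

6/55

D's neighbors: A, B, C, E, F, G, H, I, J, K, and L (k = 11).
Possible neighbor pairs: C(11,2) = 55. Edges among them: A–I, A–J, B–H, C–F, I–J, I–L → e = 6.
Clustering(D) = 6/55.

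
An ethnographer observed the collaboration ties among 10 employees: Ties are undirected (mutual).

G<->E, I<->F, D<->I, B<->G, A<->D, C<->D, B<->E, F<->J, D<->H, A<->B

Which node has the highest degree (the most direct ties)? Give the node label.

Degrees — A:2, B:3, C:1, D:4, E:2, F:2, G:2, H:1, I:2, J:1.
The maximum is 4, attained only by D.

D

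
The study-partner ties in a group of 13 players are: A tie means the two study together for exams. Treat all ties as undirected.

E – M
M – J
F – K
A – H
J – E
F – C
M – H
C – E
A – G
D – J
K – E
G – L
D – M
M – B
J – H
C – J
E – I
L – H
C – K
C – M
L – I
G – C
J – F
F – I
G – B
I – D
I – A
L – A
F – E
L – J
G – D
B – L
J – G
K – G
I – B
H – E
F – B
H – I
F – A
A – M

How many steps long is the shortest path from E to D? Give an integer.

One shortest route is E – I – D, which uses 2 edges, and E and D are not directly tied, so nothing shorter exists. So d(E,D) = 2.

2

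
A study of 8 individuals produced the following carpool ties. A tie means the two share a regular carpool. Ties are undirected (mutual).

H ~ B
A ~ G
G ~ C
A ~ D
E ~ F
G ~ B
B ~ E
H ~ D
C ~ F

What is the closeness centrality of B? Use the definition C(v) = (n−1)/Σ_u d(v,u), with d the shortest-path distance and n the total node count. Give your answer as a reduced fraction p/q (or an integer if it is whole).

7/11

Distances from B: A:2, C:2, D:2, E:1, F:2, G:1, H:1. Sum = 11.
n = 8, so closeness = 7/11.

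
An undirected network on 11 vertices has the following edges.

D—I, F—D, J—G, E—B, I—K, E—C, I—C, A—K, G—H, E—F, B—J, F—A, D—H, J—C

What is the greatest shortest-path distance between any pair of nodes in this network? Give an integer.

4

Eccentricity of each node (its greatest distance to any other): A:4, B:4, C:3, D:3, E:3, F:3, G:4, H:3, I:3, J:4, K:4.
The maximum eccentricity is 4, realized for instance by the pair A–G via A – F – D – H – G. So the diameter is 4.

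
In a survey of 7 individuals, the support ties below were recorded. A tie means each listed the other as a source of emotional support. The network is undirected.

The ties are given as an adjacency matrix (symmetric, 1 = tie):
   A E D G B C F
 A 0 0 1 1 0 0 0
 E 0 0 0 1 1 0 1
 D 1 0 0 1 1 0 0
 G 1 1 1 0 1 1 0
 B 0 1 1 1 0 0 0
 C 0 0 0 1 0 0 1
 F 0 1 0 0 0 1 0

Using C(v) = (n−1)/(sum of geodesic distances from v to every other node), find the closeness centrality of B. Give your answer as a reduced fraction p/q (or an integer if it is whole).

Distances from B: A:2, C:2, D:1, E:1, F:2, G:1. Sum = 9.
n = 7, so closeness = 6/9 = 2/3.

2/3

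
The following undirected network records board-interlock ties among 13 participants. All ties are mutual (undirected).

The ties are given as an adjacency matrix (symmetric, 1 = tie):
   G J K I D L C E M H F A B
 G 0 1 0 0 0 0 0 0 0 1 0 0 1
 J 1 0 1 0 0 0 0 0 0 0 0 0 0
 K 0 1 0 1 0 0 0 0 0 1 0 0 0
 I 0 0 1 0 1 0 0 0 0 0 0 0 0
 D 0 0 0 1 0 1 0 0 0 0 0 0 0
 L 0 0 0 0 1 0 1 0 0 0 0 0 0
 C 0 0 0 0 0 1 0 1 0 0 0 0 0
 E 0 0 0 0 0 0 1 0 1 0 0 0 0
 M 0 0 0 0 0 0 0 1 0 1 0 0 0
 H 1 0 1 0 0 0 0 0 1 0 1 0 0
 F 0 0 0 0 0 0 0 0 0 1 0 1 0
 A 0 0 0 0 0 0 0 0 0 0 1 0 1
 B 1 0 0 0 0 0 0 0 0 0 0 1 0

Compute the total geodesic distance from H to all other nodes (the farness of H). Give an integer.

24

Distances from H: A:2, B:2, C:3, D:3, E:2, F:1, G:1, I:2, J:2, K:1, L:4, M:1.
Sum = 2 + 2 + 3 + 3 + 2 + 1 + 1 + 2 + 2 + 1 + 4 + 1 = 24.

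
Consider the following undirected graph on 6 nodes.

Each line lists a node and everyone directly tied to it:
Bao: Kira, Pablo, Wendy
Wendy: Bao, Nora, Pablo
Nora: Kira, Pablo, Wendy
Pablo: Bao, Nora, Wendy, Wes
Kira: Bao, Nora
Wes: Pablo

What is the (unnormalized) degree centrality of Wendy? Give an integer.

3

Wendy is directly tied to Bao, Nora, and Pablo. That is 3 neighbors, so the degree of Wendy is 3.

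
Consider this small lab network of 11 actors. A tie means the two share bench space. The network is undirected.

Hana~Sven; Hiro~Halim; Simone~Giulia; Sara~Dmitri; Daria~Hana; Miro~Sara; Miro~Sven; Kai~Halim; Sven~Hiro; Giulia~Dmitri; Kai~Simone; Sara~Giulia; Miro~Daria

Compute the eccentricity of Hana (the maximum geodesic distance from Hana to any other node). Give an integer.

5

Distances from Hana: Daria:1, Dmitri:4, Giulia:4, Halim:3, Hiro:2, Kai:4, Miro:2, Sara:3, Simone:5, Sven:1.
The largest is 5 (to Simone), so the eccentricity of Hana is 5.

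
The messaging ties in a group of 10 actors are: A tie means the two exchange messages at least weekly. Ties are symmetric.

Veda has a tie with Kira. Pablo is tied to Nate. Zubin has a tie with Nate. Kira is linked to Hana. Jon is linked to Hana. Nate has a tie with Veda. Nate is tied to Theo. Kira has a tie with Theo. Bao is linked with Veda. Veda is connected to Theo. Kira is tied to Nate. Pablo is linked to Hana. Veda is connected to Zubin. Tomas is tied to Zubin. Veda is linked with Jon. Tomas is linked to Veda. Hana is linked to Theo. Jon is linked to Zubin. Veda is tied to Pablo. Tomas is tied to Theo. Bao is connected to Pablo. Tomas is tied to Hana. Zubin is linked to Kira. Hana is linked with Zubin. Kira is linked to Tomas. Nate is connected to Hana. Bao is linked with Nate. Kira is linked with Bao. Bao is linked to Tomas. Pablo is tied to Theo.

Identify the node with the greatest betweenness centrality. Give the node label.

Veda

Unnormalized betweenness of each node: Bao:37/60, Hana:63/20, Jon:1/7, Kira:127/105, Nate:331/210, Pablo:83/140, Theo:319/420, Tomas:73/70, Veda:23/5, Zubin:55/42.
Veda has the largest value, 23/5, making it the main broker — the node through which the most shortest paths run.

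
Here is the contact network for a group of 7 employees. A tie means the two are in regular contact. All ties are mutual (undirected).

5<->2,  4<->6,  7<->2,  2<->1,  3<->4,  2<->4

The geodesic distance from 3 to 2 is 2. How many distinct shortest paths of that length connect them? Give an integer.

The shortest distance is 2, and the only length-2 path is 3–4–2. So there is exactly 1 shortest path.

1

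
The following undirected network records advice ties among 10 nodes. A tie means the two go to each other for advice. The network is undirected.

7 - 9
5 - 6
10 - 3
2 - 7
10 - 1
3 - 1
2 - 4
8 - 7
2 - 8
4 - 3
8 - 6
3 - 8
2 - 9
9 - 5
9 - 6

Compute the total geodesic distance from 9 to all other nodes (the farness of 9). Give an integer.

19

Distances from 9: 1:4, 2:1, 3:3, 4:2, 5:1, 6:1, 7:1, 8:2, 10:4.
Sum = 4 + 1 + 3 + 2 + 1 + 1 + 1 + 2 + 4 = 19.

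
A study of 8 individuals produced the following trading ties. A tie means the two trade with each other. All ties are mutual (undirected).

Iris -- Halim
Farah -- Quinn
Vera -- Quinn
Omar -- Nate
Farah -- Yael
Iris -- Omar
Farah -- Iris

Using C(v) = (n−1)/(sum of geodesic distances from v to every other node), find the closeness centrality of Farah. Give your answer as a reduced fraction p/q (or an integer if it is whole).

Distances from Farah: Halim:2, Iris:1, Nate:3, Omar:2, Quinn:1, Vera:2, Yael:1. Sum = 12.
n = 8, so closeness = 7/12.

7/12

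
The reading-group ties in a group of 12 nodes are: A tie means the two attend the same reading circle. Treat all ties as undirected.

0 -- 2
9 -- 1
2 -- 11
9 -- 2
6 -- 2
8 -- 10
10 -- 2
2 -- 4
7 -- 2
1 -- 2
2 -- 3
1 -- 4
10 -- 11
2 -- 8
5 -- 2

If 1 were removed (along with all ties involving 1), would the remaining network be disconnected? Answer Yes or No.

Even without 1, every remaining node can still reach every other (the residual graph is connected), so 1 is not a cut vertex.

No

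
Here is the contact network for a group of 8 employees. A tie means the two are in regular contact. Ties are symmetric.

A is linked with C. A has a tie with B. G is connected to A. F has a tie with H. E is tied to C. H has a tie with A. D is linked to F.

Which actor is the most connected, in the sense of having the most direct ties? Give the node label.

Degrees — A:4, B:1, C:2, D:1, E:1, F:2, G:1, H:2.
The maximum is 4, attained only by A.

A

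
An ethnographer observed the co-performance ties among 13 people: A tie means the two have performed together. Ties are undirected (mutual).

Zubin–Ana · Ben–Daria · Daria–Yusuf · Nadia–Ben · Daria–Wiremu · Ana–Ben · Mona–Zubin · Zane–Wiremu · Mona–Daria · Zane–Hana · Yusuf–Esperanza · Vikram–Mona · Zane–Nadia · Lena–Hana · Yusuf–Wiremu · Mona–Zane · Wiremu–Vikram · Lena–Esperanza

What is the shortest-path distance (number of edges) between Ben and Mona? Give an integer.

2

One shortest route is Ben – Daria – Mona, which uses 2 edges, and Ben and Mona are not directly tied, so nothing shorter exists. So d(Ben,Mona) = 2.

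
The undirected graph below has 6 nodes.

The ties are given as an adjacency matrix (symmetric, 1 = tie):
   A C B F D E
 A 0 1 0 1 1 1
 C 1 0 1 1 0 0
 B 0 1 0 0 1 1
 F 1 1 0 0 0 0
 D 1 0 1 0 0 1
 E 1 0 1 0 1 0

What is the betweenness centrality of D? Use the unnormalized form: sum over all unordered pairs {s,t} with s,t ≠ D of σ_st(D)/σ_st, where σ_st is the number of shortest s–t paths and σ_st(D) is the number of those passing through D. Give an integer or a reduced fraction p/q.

1/3

Pairs whose geodesics pass through D — A–B: 1/3.
All other pairs contribute 0.
Summing the contributions gives betweenness(D) = 1/3.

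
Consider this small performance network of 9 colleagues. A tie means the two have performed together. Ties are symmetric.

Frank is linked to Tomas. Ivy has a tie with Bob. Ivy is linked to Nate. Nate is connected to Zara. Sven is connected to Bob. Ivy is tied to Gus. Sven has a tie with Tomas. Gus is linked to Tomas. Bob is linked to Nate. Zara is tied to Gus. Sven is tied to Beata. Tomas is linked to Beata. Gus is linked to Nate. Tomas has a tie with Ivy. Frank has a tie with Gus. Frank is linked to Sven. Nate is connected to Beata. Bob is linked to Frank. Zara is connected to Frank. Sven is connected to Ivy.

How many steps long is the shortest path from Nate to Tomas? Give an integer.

One shortest route is Nate – Gus – Tomas, which uses 2 edges, and Nate and Tomas are not directly tied, so nothing shorter exists. So d(Nate,Tomas) = 2.

2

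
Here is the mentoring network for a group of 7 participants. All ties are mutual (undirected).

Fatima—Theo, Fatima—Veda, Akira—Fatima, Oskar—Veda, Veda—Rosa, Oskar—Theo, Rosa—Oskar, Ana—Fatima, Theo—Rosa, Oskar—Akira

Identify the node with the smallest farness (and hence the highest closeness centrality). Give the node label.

Fatima

Farness (sum of distances to all others) for each node — Akira:10, Ana:13, Fatima:8, Oskar:9, Rosa:10, Theo:9, Veda:9.
The smallest farness is 8, for Fatima, so Fatima has the highest closeness.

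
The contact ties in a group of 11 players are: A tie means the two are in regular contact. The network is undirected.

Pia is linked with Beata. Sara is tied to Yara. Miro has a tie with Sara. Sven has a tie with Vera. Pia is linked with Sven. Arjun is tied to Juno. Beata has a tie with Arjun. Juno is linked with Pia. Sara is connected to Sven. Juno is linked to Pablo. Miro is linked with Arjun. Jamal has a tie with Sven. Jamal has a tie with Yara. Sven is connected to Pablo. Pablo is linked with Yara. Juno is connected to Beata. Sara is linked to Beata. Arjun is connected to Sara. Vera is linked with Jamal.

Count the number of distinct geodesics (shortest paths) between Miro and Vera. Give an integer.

The shortest distance is 3, and the only length-3 path is Miro–Sara–Sven–Vera. So there is exactly 1 shortest path.

1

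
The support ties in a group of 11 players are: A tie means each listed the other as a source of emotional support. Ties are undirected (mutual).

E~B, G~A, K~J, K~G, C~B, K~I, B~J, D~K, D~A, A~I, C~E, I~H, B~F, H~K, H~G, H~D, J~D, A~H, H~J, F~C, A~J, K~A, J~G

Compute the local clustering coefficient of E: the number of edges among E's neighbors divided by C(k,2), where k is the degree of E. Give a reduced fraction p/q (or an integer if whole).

1

E's neighbors: B and C (k = 2).
Possible neighbor pairs: C(2,2) = 1. Edges among them: B–C → e = 1.
Clustering(E) = 1/1.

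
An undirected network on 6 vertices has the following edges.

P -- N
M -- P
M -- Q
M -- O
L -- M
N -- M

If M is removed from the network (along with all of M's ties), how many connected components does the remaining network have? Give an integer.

Without M, the remaining ties split the others into: {O}; {N, P}; {Q}; {L}.
That's 4 separate components.

4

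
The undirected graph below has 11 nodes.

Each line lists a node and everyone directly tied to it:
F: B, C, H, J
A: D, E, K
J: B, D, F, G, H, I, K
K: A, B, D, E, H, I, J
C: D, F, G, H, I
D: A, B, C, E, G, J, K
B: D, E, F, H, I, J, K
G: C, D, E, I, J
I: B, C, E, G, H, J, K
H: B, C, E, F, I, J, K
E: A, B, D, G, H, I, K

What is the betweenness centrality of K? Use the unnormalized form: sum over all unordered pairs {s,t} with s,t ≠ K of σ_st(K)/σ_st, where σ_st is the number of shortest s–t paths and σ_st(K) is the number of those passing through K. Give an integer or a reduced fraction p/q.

Pairs whose geodesics pass through K — F–A: 3/8; A–H: 1/2; A–I: 1/2; A–B: 1/3; A–J: 1/2; H–D: 1/5; E–J: 1/6; I–D: 1/6.
All other pairs contribute 0.
Summing the contributions gives betweenness(K) = 329/120.

329/120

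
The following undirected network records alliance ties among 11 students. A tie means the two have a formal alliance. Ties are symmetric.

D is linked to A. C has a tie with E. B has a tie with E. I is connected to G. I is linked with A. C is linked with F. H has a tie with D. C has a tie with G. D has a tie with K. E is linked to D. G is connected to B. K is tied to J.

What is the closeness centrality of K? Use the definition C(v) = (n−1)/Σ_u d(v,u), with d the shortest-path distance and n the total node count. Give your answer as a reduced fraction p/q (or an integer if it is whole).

Distances from K: A:2, B:3, C:3, D:1, E:2, F:4, G:4, H:2, I:3, J:1. Sum = 25.
n = 11, so closeness = 10/25 = 2/5.

2/5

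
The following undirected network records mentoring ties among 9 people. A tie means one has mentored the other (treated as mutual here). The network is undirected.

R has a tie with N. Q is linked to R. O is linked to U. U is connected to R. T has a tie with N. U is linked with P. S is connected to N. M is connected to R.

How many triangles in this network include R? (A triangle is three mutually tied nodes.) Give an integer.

R's neighbors are M, N, Q, and U, but none of them are tied to each other, so no triangle contains R.

0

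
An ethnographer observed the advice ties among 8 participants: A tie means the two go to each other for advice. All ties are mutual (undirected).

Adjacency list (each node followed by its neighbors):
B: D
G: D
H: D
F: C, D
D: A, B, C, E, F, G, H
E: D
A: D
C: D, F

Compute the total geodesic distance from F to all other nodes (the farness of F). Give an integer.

Distances from F: A:2, B:2, C:1, D:1, E:2, G:2, H:2.
Sum = 2 + 2 + 1 + 1 + 2 + 2 + 2 = 12.

12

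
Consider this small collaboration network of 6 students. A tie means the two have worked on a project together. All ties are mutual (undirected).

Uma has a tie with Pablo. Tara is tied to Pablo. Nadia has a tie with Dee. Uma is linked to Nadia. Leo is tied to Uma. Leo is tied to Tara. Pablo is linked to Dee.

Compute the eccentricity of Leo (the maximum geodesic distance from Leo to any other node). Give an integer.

3

Distances from Leo: Dee:3, Nadia:2, Pablo:2, Tara:1, Uma:1.
The largest is 3 (to Dee), so the eccentricity of Leo is 3.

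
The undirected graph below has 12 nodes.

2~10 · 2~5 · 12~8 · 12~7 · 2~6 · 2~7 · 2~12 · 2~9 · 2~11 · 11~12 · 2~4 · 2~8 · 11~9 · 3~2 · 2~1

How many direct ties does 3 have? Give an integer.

3 is directly tied to 2. That is 1 neighbor, so the degree of 3 is 1.

1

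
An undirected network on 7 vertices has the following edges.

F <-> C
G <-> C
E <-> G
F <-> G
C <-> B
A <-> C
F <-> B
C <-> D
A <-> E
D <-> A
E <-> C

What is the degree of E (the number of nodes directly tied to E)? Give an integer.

E is directly tied to A, C, and G. That is 3 neighbors, so the degree of E is 3.

3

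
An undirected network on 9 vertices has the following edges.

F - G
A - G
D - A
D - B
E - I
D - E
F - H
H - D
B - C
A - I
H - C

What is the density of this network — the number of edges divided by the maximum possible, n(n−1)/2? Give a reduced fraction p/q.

There are 11 edges and 9 nodes, so the maximum possible is C(9,2) = 36.
Density = 11/36.

11/36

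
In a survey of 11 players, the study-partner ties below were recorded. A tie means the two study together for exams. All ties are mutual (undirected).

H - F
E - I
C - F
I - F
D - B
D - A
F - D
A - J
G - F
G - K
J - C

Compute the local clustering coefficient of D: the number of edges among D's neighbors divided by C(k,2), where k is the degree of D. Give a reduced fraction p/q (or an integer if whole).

0

D's neighbors: A, B, and F (k = 3).
Possible neighbor pairs: C(3,2) = 3. Edges among them: none → e = 0.
Clustering(D) = 0/3 = 0.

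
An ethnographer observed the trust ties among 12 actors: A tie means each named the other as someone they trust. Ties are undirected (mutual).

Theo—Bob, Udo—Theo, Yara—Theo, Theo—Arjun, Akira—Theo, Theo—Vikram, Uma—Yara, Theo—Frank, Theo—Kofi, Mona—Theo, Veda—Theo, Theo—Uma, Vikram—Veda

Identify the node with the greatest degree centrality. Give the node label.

Degrees — Akira:1, Arjun:1, Bob:1, Frank:1, Kofi:1, Mona:1, Theo:11, Udo:1, Uma:2, Veda:2, Vikram:2, Yara:2.
The maximum is 11, attained only by Theo.

Theo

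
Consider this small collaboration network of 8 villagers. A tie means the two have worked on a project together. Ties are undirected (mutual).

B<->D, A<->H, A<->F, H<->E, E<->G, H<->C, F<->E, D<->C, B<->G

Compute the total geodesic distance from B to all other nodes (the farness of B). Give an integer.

16

Distances from B: A:4, C:2, D:1, E:2, F:3, G:1, H:3.
Sum = 4 + 2 + 1 + 2 + 3 + 1 + 3 = 16.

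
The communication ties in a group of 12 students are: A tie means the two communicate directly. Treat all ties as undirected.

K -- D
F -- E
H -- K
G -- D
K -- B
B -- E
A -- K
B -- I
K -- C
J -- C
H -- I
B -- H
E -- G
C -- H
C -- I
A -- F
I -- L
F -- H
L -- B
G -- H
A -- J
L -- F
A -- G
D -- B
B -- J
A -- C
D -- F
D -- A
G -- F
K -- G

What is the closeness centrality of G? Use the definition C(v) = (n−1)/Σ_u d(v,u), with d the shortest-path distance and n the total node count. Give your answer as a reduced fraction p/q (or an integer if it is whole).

11/16

Distances from G: A:1, B:2, C:2, D:1, E:1, F:1, H:1, I:2, J:2, K:1, L:2. Sum = 16.
n = 12, so closeness = 11/16.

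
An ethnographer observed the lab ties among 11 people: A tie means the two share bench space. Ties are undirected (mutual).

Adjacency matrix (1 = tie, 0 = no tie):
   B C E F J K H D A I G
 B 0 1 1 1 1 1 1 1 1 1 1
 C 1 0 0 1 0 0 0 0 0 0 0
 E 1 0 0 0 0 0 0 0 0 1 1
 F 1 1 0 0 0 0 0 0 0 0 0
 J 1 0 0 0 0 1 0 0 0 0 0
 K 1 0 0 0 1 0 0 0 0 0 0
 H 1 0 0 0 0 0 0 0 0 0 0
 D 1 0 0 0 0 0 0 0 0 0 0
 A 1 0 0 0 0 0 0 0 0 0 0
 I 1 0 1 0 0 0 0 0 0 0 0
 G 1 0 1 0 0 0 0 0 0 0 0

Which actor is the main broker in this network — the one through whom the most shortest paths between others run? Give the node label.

B

Unnormalized betweenness of each node: A:0, B:81/2, C:0, D:0, E:1/2, F:0, G:0, H:0, I:0, J:0, K:0.
B has the largest value, 81/2, making it the main broker — the node through which the most shortest paths run.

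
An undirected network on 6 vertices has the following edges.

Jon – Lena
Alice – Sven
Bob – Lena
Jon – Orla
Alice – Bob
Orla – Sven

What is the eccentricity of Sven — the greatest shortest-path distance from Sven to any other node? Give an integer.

3

Distances from Sven: Alice:1, Bob:2, Jon:2, Lena:3, Orla:1.
The largest is 3 (to Lena), so the eccentricity of Sven is 3.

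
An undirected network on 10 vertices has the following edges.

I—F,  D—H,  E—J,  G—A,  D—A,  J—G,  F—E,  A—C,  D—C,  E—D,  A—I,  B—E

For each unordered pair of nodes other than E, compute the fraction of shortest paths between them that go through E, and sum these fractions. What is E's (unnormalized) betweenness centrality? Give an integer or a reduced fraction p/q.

15

Pairs whose geodesics pass through E — B–A: 1; B–J: 1; B–F: 1; B–C: 1; B–G: 1; B–D: 1; B–H: 1; B–I: 1; J–F: 1; J–C: 1/2; J–D: 1; J–H: 1; J–I: 1/2; F–C: 1/2 … (+3 more pairs).
All other pairs contribute 0.
Summing the contributions gives betweenness(E) = 15.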